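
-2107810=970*(-2173)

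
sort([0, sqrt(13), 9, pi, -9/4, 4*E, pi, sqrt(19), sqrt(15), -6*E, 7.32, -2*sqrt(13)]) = [-6*E, -2*sqrt(13), -9/4, 0, pi, pi, sqrt(13), sqrt(15), sqrt(19), 7.32, 9, 4*E]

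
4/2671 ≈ 0.00150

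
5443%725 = 368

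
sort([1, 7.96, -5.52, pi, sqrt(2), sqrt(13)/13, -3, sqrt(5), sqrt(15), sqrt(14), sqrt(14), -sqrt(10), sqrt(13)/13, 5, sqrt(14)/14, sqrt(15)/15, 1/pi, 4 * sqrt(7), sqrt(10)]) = [-5.52, -sqrt(10), -3, sqrt(15)/15, sqrt(14)/14, sqrt(13)/13, sqrt(13)/13, 1/pi, 1, sqrt(2), sqrt(5), pi, sqrt(10), sqrt(14), sqrt(14), sqrt(15), 5, 7.96, 4 * sqrt(7)]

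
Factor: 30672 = 2^4 * 3^3 * 71^1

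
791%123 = 53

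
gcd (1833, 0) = 1833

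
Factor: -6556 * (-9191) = 2^2 * 7^1 * 11^1 * 13^1 * 101^1 * 149^1 = 60256196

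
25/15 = 5/3≈1.67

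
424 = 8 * 53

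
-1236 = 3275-4511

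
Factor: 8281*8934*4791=2^1*3^2*7^2*13^2*1489^1*1597^1=354449937114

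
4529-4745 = -216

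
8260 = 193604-185344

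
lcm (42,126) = 126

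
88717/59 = 1503 + 40/59 ≈ 1503.68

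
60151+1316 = 61467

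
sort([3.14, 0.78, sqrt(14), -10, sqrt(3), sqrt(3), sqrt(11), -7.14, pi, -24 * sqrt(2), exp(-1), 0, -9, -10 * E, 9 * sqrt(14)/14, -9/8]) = [-24 * sqrt(2), -10 * E, -10, -9, -7.14, -9/8, 0, exp(-1), 0.78, sqrt(3), sqrt(3), 9 * sqrt(14)/14, 3.14, pi, sqrt(11), sqrt(14)]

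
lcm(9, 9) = 9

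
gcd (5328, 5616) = 144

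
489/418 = 1 + 71/418 ≈ 1.17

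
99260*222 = 22035720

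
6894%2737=1420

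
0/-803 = 0 = 0.00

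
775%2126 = 775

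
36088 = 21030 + 15058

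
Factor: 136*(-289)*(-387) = 2^3*3^2*17^3*43^1 = 15210648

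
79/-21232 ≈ -0.00372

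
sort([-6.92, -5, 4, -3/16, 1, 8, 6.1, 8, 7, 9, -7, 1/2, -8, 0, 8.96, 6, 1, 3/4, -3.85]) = [-8, -7, -6.92, -5, -3.85, -3/16, 0, 1/2, 3/4, 1, 1, 4, 6, 6.1, 7, 8, 8, 8.96, 9]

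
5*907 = 4535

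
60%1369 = 60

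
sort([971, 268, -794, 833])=[-794, 268, 833, 971]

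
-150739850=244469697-395209547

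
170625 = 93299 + 77326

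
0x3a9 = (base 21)22d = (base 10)937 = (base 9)1251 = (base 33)sd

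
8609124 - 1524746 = 7084378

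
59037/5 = 11807 + 2/5 = 11807.40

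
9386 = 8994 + 392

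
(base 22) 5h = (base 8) 177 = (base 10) 127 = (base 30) 47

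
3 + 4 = 7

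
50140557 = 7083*7079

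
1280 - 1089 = 191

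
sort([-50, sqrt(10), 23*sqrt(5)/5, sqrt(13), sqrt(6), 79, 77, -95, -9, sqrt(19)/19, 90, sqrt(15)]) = [-95, -50, -9, sqrt(19)/19, sqrt(6), sqrt(10), sqrt(13), sqrt(15), 23*sqrt(5)/5, 77, 79, 90]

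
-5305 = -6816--1511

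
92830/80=9283/8≈1160.38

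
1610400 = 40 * 40260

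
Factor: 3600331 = 7^1*514333^1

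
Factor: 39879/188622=2^(-1)*211^1*499^(-1)=211/998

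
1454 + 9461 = 10915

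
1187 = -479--1666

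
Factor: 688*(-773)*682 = -1*2^5*11^1*31^1*43^1*773^1 = -362703968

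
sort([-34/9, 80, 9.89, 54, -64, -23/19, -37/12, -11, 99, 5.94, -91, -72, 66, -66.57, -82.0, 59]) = [-91, -82.0, -72, -66.57, -64, -11, -34/9, -37/12, -23/19, 5.94, 9.89, 54, 59, 66, 80, 99]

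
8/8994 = 4/4497 ≈ 0.000889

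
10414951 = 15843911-5428960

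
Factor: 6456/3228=2^1=2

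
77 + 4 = 81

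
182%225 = 182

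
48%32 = 16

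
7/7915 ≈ 0.000884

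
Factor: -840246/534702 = -1*7^(-1)*11^1 = -11/7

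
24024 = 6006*4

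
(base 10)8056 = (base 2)1111101111000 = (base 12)47b4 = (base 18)16fa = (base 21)i5d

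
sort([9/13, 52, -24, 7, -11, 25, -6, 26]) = [-24, -11, -6, 9/13, 7, 25, 26, 52]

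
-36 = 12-48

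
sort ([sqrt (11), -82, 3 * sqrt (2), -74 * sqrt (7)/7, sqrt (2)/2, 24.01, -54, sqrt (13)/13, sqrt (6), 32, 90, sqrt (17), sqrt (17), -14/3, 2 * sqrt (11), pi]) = [-82, -54, -74 * sqrt (7)/7, -14/3, sqrt (13)/13, sqrt (2)/2, sqrt (6), pi, sqrt (11), sqrt (17), sqrt (17), 3 * sqrt (2), 2 * sqrt (11), 24.01, 32, 90]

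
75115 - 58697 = 16418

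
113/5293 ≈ 0.0213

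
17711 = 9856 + 7855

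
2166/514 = 1083/257 ≈ 4.21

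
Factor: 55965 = 3^1*5^1*7^1*13^1*41^1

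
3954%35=34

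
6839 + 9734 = 16573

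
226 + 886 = 1112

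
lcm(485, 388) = 1940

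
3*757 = 2271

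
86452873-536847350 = -450394477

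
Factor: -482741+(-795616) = -1*3^1*101^1*4219^1 = -1278357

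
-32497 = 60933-93430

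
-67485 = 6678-74163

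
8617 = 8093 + 524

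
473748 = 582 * 814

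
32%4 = 0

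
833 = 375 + 458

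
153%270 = 153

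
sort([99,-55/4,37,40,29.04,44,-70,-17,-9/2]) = [-70,-17,-55/4,-9/2,29.04,37,40,44,99]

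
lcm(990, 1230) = 40590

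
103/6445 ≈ 0.0160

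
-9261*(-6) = 55566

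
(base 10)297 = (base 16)129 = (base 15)14c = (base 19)fc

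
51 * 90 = 4590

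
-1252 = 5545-6797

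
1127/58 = 19 + 25/58 ≈ 19.43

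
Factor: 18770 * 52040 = 2^4 * 5^2 * 1301^1 * 1877^1 = 976790800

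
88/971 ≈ 0.0906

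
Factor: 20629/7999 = 7^2 * 19^(-1) = 49/19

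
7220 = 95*76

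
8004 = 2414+5590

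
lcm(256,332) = 21248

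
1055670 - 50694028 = -49638358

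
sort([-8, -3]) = [-8, -3]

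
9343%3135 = 3073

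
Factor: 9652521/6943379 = 3^1 * 19^(-1) * 71^1 * 45317^1 * 365441^(-1)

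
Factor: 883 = 883^1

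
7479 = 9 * 831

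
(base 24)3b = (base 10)83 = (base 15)58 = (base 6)215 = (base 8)123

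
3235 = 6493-3258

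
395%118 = 41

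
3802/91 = 41+71/91 ≈ 41.78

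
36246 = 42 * 863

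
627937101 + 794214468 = 1422151569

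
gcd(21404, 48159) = 5351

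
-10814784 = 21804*(-496)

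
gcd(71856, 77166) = 18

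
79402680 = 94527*840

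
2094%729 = 636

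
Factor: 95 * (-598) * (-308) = 2^3 * 5^1 * 7^1 * 11^1 * 13^1 * 19^1 * 23^1 = 17497480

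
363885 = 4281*85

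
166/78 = 2+5/39 ≈ 2.13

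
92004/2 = 46002 = 46002.00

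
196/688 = 49/172 ≈ 0.285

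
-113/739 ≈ -0.153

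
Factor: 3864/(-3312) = -1*2^(-1)*3^(-1)*7^1 = -7/6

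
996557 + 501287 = 1497844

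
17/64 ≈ 0.266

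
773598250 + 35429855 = 809028105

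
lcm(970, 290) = 28130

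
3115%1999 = 1116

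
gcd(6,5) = 1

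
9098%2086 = 754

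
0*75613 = 0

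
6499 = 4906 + 1593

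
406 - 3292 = -2886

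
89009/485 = 183 + 254/485 ≈ 183.52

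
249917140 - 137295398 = 112621742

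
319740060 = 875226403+-555486343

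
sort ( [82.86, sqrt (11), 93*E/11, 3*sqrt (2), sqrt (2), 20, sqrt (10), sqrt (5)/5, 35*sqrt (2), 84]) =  [sqrt (5)/5, sqrt (2), sqrt (10), sqrt (11), 3*sqrt (2), 20, 93*E/11, 35*sqrt (2), 82.86, 84]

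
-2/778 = -1/389≈-0.00257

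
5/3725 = 1/745 ≈ 0.00134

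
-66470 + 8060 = -58410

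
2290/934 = 2 + 211/467 ≈ 2.45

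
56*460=25760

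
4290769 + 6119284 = 10410053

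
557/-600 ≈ -0.928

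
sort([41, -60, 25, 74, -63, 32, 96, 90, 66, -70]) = [-70, -63, -60, 25, 32, 41, 66, 74, 90, 96]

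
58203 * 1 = 58203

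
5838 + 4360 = 10198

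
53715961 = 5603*9587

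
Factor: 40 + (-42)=-1*2^1=-2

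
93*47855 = 4450515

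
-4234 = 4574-8808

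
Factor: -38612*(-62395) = 2^2*5^1*7^2*197^1*12479^1 = 2409195740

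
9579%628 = 159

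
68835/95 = 13767/19 ≈ 724.58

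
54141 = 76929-22788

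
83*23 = 1909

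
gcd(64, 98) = 2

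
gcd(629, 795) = 1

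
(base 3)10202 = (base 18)5b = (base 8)145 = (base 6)245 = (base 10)101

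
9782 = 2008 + 7774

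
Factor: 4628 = 2^2*13^1*89^1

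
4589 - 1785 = 2804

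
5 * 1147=5735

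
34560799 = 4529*7631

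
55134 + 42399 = 97533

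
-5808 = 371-6179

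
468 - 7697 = -7229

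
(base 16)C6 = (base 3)21100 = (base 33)60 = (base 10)198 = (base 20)9I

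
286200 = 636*450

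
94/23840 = 47/11920 ≈ 0.00394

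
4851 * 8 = 38808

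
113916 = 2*56958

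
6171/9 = 685 + 2/3 ≈ 685.67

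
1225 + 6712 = 7937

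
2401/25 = 96+1/25 = 96.04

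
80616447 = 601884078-521267631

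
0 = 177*0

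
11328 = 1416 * 8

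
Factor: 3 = 3^1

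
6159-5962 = 197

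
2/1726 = 1/863 ≈ 0.00116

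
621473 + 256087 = 877560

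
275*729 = 200475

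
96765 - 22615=74150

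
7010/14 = 500+5/7 ≈ 500.71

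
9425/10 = 942 + 1/2 = 942.50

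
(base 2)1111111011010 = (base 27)b50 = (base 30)91o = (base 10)8154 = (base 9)12160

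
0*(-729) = 0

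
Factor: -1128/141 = -1*2^3 = -8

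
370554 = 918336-547782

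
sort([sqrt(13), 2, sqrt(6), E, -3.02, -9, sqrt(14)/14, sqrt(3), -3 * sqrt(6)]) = [-9, -3 * sqrt(6), -3.02, sqrt(14)/14, sqrt(3), 2, sqrt(6), E, sqrt(13)]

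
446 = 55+391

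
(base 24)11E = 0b1001100110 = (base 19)1D6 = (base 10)614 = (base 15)2AE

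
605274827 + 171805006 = 777079833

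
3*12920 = 38760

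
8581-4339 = 4242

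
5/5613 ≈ 0.000891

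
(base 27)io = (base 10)510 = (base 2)111111110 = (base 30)h0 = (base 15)240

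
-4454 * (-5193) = 23129622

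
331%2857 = 331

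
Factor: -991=-1 * 991^1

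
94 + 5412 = 5506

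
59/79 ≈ 0.747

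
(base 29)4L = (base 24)5H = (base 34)41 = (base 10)137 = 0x89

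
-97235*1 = -97235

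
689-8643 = -7954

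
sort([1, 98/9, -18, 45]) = [-18, 1, 98/9, 45]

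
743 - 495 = 248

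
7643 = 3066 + 4577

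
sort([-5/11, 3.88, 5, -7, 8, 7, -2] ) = [-7, -2, -5/11, 3.88, 5, 7, 8] 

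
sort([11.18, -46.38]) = [-46.38, 11.18]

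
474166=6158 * 77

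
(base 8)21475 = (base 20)12b1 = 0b10001100111101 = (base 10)9021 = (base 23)h15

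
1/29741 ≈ 0.0000336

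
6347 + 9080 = 15427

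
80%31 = 18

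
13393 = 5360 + 8033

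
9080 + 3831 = 12911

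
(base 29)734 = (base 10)5978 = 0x175a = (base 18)1082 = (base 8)13532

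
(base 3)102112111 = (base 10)8410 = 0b10000011011010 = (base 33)7ns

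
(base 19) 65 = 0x77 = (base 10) 119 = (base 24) 4n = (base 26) 4f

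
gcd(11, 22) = 11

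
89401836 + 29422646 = 118824482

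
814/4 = 407/2 = 203.50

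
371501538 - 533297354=-161795816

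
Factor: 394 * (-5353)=-1 * 2^1 * 53^1 * 101^1 * 197^1=-2109082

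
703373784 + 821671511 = 1525045295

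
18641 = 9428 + 9213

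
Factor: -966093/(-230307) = 7^(-1) * 11^(-1) * 17^1 * 19^1 = 323/77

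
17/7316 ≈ 0.00232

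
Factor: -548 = -1 * 2^2 * 137^1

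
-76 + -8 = -84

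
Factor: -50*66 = -1*2^2*3^1*5^2*11^1 = -3300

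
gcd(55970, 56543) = 1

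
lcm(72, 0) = 0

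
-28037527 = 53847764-81885291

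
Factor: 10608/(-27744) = -1 * 2^(-1) * 13^1 * 17^(-1) = -13/34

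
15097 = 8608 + 6489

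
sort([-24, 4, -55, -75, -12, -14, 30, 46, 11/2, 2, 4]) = [-75, -55, -24, -14, -12, 2, 4, 4, 11/2, 30, 46]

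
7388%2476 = 2436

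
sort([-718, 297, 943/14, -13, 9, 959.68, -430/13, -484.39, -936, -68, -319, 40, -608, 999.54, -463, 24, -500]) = [-936, -718, -608, -500, -484.39, -463, -319, -68, -430/13, -13, 9, 24, 40, 943/14, 297, 959.68, 999.54]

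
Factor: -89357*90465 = -1*3^1*5^1*19^1*37^1*163^1*4703^1 = -8083681005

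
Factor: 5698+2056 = 2^1 * 3877^1 = 7754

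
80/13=6+2/13 ≈ 6.15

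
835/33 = 25 + 10/33 ≈ 25.30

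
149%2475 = 149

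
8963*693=6211359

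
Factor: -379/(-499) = 379^1*499^(-1)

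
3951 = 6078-2127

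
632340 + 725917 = 1358257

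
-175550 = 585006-760556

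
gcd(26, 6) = 2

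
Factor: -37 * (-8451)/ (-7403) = -1 * 3^3 * 11^ (-1) * 37^1 * 313^1 * 673^ (-1) = -312687/7403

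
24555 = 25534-979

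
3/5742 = 1/1914≈0.000522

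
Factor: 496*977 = 2^4*31^1*977^1 = 484592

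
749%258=233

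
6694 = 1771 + 4923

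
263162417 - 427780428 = -164618011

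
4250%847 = 15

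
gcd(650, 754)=26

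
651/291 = 217/97 ≈ 2.24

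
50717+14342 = 65059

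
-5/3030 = -1/606 ≈ -0.00165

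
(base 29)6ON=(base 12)3405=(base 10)5765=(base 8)13205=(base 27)7OE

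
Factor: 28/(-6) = -1 * 2^1 * 3^(-1) * 7^1 = -14/3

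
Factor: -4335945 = -1*3^1*5^1*289063^1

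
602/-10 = -60 - 1/5 = -60.20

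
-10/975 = -2/195 ≈ -0.0103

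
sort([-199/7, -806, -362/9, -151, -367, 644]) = [-806, -367, -151, -362/9, -199/7, 644]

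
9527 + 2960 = 12487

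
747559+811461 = 1559020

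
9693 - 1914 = 7779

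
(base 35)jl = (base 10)686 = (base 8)1256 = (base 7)2000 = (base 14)370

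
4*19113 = 76452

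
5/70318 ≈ 0.0000711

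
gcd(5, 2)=1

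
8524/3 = 2841 + 1/3 ≈ 2841.33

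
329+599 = 928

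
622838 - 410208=212630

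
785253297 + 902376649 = 1687629946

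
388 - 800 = -412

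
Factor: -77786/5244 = -1*2^(-1)*3^(-1)*89^1 = -89/6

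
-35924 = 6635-42559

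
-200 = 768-968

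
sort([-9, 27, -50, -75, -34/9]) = [-75, -50, -9, -34/9, 27]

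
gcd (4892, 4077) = 1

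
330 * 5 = 1650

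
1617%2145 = 1617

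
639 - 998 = -359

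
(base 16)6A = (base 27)3P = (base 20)56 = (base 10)106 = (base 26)42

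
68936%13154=3166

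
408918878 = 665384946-256466068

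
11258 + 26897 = 38155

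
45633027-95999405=-50366378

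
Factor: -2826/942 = -1*3^1 = -3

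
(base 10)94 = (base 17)59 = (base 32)2u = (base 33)2s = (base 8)136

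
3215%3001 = 214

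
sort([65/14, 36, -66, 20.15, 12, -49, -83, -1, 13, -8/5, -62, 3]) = [-83, -66, -62, -49, -8/5, -1, 3, 65/14, 12, 13, 20.15, 36]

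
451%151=149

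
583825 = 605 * 965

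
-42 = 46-88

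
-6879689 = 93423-6973112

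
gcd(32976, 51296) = 3664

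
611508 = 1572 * 389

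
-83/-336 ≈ 0.247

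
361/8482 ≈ 0.0426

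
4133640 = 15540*266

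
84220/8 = 21055/2 = 10527.50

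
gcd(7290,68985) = 135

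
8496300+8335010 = 16831310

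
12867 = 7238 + 5629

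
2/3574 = 1/1787≈0.000560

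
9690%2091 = 1326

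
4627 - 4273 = 354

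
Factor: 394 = 2^1*197^1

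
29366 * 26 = 763516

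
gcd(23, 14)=1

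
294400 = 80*3680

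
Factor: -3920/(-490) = 2^3 = 8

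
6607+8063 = 14670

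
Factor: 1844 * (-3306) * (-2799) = 2^3 * 3^3 * 19^1 * 29^1 * 311^1 * 461^1 = 17063442936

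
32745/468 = 69 + 151/156 ≈ 69.97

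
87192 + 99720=186912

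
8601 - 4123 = 4478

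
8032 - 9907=-1875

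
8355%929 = 923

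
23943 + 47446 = 71389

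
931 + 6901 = 7832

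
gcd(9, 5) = 1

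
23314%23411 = 23314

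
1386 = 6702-5316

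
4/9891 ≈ 0.000404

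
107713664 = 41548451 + 66165213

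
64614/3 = 21538 = 21538.00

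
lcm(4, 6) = 12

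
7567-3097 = 4470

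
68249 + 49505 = 117754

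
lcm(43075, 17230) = 86150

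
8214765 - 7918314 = 296451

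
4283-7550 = -3267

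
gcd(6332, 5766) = 2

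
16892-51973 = -35081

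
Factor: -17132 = -1*2^2*4283^1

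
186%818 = 186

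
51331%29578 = 21753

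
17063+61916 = 78979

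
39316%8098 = 6924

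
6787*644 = 4370828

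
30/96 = 5/16 ≈ 0.313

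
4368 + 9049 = 13417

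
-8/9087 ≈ -0.000880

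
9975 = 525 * 19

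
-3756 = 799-4555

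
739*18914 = 13977446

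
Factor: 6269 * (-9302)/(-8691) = 2^1 * 3^(-1) * 2897^(-1) * 4651^1 * 6269^1 = 58314238/8691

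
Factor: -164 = -1*2^2*41^1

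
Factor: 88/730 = 2^2*5^ (-1)*11^1*73^ (-1) = 44/365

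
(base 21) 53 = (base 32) 3c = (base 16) 6c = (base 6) 300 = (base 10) 108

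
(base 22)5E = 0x7C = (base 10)124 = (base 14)8C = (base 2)1111100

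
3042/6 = 507 = 507.00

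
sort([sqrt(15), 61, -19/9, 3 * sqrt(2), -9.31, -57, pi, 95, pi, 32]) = [-57, -9.31, -19/9, pi, pi, sqrt(15), 3 * sqrt(2), 32, 61, 95]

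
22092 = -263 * (-84)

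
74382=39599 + 34783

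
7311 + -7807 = -496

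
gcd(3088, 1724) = 4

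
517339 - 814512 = -297173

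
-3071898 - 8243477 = -11315375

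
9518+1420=10938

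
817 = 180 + 637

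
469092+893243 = 1362335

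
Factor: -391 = -1*17^1*23^1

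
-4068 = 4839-8907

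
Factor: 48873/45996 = 2^(-2)*11^1*1481^1*3833^(-1) = 16291/15332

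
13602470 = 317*42910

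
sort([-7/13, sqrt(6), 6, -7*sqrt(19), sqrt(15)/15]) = [-7*sqrt(19), -7/13, sqrt(15)/15, sqrt(6), 6]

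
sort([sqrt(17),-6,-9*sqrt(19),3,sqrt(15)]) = [-9*sqrt(19),-6,3,sqrt(15),sqrt(17)]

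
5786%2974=2812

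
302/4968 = 151/2484 ≈ 0.0608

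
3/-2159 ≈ -0.00139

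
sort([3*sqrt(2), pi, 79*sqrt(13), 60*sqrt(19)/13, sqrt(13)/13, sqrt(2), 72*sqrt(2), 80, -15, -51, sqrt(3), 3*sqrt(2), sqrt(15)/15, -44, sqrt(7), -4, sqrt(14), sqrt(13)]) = [-51, -44, -15, -4, sqrt(15)/15, sqrt(13)/13, sqrt(2), sqrt(3), sqrt(7), pi, sqrt(13), sqrt(14), 3*sqrt(2), 3*sqrt(2), 60*sqrt(19)/13, 80, 72*sqrt(2), 79*sqrt(13)]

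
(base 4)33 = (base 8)17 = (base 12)13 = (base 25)f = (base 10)15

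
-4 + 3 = -1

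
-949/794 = -1 - 155/794 ≈ -1.20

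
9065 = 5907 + 3158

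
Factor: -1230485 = -1 * 5^1 * 246097^1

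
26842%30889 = 26842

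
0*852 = 0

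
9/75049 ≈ 0.000120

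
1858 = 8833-6975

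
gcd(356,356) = 356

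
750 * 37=27750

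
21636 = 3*7212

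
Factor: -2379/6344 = -1*2^(-3)*3^1 = -3/8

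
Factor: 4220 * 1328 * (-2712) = -1 * 2^9 * 3^1 * 5^1 * 83^1 * 113^1 * 211^1 = -15198481920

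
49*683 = 33467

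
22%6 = 4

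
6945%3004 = 937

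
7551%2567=2417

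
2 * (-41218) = -82436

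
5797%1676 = 769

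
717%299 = 119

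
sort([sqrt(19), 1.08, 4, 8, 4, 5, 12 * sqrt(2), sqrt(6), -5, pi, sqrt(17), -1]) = [-5, -1, 1.08, sqrt(6), pi, 4, 4, sqrt(17), sqrt(19), 5, 8, 12 * sqrt(2)]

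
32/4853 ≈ 0.00659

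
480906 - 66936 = 413970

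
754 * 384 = 289536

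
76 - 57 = 19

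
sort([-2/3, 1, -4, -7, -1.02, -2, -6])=[-7, -6, -4, -2, -1.02, -2/3, 1]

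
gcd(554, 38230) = 2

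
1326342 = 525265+801077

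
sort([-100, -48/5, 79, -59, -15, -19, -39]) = [-100, -59, -39, -19, -15, -48/5, 79]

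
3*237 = 711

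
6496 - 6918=-422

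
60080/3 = 20026 + 2/3 ≈ 20026.67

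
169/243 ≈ 0.695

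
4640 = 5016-376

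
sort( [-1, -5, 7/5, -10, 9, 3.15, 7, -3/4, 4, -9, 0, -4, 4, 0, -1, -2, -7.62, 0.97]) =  [-10, -9, -7.62, -5, -4, -2, -1, -1, -3/4, 0, 0, 0.97, 7/5, 3.15, 4, 4, 7, 9]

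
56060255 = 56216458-156203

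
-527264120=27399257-554663377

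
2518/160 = 15 + 59/80≈15.74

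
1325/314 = 4 + 69/314 ≈ 4.22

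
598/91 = 6 + 4/7 ≈ 6.57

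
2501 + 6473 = 8974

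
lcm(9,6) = 18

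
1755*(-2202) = -3864510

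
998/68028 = 499/34014 ≈ 0.0147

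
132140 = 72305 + 59835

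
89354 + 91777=181131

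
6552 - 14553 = -8001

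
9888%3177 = 357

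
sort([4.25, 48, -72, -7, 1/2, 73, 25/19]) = [-72, -7, 1/2, 25/19, 4.25, 48, 73]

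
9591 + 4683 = 14274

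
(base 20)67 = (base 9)151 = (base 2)1111111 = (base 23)5c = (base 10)127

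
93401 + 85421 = 178822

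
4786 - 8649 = -3863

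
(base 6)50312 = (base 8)14704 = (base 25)adl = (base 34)5o0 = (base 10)6596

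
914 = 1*914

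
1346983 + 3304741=4651724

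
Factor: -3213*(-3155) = 3^3*5^1*7^1*17^1*631^1 = 10137015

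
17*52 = 884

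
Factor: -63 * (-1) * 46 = 2^1 * 3^2 * 7^1 * 23^1 = 2898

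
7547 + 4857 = 12404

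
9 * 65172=586548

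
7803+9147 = 16950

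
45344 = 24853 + 20491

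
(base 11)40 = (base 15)2e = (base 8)54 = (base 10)44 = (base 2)101100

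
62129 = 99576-37447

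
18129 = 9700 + 8429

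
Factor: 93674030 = 2^1 * 5^1 * 1721^1 * 5443^1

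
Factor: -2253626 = -1*2^1*853^1*1321^1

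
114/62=1 + 26/31 ≈ 1.84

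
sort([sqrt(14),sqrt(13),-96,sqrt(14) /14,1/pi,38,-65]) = [-96,-65,sqrt(14) /14,1/pi,sqrt(13),sqrt(14),38]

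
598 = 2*299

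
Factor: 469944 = 2^3 * 3^2 * 61^1 * 107^1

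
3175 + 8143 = 11318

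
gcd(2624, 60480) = 64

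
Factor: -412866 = -1 * 2^1 * 3^2 * 22937^1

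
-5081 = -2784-2297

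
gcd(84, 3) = 3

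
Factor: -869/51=-1 * 3^(-1) * 11^1 * 17^(-1) * 79^1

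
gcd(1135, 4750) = 5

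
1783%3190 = 1783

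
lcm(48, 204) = 816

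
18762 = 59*318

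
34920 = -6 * (-5820)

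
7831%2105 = 1516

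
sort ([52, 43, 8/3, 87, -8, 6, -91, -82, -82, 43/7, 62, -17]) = [-91, -82, -82, -17, -8, 8/3, 6, 43/7, 43, 52, 62, 87]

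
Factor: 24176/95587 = 2^4*61^(-1)*1511^1*1567^(-1) 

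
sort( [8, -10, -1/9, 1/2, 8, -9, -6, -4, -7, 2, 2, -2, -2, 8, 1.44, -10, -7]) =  [-10, -10, -9, -7, -7, -6, -4, -2, -2, -1/9, 1/2, 1.44, 2, 2, 8, 8, 8]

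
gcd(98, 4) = 2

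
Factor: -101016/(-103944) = 3^1*23^1*71^(-1) = 69/71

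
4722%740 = 282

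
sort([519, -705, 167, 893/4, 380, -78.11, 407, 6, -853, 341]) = [-853, -705, -78.11, 6, 167, 893/4, 341, 380, 407, 519]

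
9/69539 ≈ 0.000129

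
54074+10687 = 64761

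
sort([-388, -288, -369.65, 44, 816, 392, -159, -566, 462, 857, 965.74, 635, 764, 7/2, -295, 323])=[-566, -388, -369.65, -295, -288, -159, 7/2, 44, 323, 392, 462, 635, 764, 816, 857, 965.74]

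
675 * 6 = 4050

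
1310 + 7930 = 9240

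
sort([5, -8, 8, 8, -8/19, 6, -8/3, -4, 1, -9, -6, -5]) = [-9, -8, -6, -5, -4, -8/3, -8/19, 1, 5, 6, 8, 8]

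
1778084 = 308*5773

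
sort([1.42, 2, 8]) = [1.42, 2, 8]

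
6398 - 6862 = -464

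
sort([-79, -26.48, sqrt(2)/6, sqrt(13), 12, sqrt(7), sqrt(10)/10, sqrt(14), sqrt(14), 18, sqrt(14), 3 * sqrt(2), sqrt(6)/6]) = [-79, -26.48, sqrt(2)/6, sqrt(10)/10, sqrt(6)/6, sqrt(7), sqrt(13), sqrt(14), sqrt(14), sqrt(14), 3 * sqrt(2), 12, 18]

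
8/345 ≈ 0.0232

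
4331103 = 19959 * 217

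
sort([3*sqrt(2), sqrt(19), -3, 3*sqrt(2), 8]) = [-3, 3*sqrt(2), 3*sqrt(2), sqrt(19), 8]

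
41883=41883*1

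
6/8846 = 3/4423≈0.000678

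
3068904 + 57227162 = 60296066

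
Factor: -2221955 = -1 * 5^1 * 19^2 * 1231^1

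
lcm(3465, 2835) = 31185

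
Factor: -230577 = -1*3^1*151^1*509^1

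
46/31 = 1+15/31 ≈ 1.48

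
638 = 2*319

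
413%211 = 202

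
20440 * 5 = 102200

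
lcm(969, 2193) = 41667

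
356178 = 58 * 6141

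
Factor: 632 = 2^3*79^1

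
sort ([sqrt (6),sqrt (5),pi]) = [sqrt (5),sqrt (6),pi]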